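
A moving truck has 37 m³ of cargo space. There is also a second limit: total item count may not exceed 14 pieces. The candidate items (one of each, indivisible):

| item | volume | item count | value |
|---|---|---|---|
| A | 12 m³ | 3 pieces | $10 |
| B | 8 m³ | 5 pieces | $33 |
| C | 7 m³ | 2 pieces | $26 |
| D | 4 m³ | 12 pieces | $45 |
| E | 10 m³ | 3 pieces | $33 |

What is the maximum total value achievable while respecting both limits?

$102

Feasible sets respecting both limits:
- A+B+C+E: volume 37, item count 13, value 102
- B+C+E: volume 25, item count 10, value 92
- A+B+E: volume 30, item count 11, value 76
- C+D: volume 11, item count 14, value 71
Best: $102.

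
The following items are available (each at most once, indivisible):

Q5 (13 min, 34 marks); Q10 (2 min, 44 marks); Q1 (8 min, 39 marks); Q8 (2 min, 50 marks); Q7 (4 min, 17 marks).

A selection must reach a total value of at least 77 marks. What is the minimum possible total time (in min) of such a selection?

Subsets with value ≥ 77, sorted by total time:
- Q10+Q8: time 4, value 94
- Q10+Q8+Q7: time 8, value 111
- Q1+Q8: time 10, value 89
Minimum time: 4 min.

4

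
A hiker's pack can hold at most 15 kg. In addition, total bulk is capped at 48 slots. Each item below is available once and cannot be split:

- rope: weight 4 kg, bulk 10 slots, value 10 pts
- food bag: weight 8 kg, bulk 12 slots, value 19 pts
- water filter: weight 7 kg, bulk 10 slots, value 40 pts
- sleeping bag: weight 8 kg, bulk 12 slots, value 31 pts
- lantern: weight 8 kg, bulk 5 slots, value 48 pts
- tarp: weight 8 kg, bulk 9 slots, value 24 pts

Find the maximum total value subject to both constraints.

Feasible sets respecting both limits:
- water filter+lantern: weight 15, bulk 15, value 88
- water filter+sleeping bag: weight 15, bulk 22, value 71
- water filter+tarp: weight 15, bulk 19, value 64
Best: 88 pts.

88 pts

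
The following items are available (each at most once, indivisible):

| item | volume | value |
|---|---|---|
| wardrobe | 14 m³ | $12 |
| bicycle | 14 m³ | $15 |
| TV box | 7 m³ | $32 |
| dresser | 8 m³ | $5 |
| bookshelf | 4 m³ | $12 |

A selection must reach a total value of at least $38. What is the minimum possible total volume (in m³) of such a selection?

11

Subsets with value ≥ 38, sorted by total volume:
- TV box+bookshelf: volume 11, value 44
- TV box+dresser+bookshelf: volume 19, value 49
Minimum volume: 11 m³.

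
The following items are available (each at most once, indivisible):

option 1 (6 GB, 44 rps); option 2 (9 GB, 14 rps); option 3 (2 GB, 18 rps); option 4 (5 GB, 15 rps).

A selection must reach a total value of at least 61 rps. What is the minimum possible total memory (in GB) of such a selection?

Subsets with value ≥ 61, sorted by total memory:
- option 1+option 3: memory 8, value 62
- option 1+option 3+option 4: memory 13, value 77
- option 1+option 2+option 3: memory 17, value 76
- option 1+option 2+option 4: memory 20, value 73
Minimum memory: 8 GB.

8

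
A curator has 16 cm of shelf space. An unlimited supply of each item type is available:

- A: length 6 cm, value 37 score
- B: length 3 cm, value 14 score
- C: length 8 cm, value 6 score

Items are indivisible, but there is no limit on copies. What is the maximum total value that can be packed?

88 score

Best value-per-unit is A at 37/6; filling with it alone gives 2×37 = 74.
Optimal mix: 2×A + 1×B → length 15, value 88.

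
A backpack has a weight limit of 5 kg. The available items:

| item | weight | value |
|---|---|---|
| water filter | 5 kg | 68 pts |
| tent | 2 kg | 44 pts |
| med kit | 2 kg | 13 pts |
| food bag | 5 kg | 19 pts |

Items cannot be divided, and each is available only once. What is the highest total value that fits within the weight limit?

Check high-value combinations within 5 kg:
- water filter: weight 5, value 68
- tent+med kit: weight 2+2=4, value 44+13=57
- tent: weight 2, value 44
- food bag: weight 5, value 19
Best: 68 pts.

68 pts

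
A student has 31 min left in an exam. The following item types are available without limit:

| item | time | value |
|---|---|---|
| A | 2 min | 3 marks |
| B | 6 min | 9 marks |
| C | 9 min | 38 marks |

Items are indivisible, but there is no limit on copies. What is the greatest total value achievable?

Best value-per-unit is C at 38/9; filling with it alone gives 3×38 = 114.
Optimal mix: 2×A + 3×C → time 31, value 120.

120 marks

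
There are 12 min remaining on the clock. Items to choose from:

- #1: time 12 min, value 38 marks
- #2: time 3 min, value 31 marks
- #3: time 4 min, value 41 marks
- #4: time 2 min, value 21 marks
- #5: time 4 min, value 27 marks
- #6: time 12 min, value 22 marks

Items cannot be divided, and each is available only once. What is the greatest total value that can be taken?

99 marks

Check high-value combinations within 12 min:
- #2+#3+#5: time 3+4+4=11, value 31+41+27=99
- #2+#3+#4: time 3+4+2=9, value 31+41+21=93
- #3+#4+#5: time 4+2+4=10, value 41+21+27=89
- #2+#4+#5: time 3+2+4=9, value 31+21+27=79
Best: 99 marks.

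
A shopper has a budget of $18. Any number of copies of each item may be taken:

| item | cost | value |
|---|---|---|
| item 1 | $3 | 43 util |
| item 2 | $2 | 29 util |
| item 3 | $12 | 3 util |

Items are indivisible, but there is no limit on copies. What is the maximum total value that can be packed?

Best value-per-unit is item 2 at 29/2, and filling with it alone uses cost 9×2=18. No mix of the others beats 9×29 = 261.

261 util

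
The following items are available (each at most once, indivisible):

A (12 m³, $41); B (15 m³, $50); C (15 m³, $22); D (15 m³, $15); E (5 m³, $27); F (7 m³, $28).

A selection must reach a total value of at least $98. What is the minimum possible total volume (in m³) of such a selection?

27

Subsets with value ≥ 98, sorted by total volume:
- B+E+F: volume 27, value 105
- A+B+E: volume 32, value 118
Minimum volume: 27 m³.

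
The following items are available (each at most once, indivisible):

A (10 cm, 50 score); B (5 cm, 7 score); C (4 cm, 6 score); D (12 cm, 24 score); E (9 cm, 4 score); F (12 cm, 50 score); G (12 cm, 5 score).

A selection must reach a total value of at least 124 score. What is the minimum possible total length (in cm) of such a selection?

Subsets with value ≥ 124, sorted by total length:
- A+D+F: length 34, value 124
- A+C+D+F: length 38, value 130
Minimum length: 34 cm.

34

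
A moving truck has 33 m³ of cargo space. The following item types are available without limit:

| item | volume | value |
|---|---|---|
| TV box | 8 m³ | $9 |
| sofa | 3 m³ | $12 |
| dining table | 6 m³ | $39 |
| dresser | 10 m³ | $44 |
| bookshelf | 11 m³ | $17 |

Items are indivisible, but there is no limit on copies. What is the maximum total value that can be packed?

$207

Best value-per-unit is dining table at 39/6; filling with it alone gives 5×39 = 195.
Optimal mix: 1×sofa + 5×dining table → volume 33, value 207.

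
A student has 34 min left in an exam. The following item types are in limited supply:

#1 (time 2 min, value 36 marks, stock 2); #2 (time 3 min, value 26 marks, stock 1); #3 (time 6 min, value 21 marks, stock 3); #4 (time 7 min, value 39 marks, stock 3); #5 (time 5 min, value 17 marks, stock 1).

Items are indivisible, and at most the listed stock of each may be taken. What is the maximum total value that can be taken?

Top feasible selections:
- 2×#1 + 1×#2 + 1×#3 + 3×#4: time 34, value 236
- 2×#1 + 1×#2 + 3×#4 + 1×#5: time 33, value 232
Best: 236 marks.

236 marks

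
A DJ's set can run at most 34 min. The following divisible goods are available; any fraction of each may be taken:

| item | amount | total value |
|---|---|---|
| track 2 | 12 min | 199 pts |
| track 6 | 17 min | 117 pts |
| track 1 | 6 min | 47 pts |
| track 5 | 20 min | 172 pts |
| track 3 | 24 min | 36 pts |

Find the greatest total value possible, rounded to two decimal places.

Take in order of value per unit:
- track 2 (199/12 per unit): all 12 → value 199, running total 199.00
- track 5 (172/20 per unit): all 20 → value 172, running total 371.00
- track 1 (47/6 per unit): 2 of 6 → value 2×47/6 = 15.6667, running total 386.67
Total 386.67.

386.67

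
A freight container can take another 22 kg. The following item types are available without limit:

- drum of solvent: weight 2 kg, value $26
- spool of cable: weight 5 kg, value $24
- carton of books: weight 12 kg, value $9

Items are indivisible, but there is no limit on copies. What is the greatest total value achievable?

$286

Best value-per-unit is drum of solvent at 26/2, and filling with it alone uses weight 11×2=22. No mix of the others beats 11×26 = 286.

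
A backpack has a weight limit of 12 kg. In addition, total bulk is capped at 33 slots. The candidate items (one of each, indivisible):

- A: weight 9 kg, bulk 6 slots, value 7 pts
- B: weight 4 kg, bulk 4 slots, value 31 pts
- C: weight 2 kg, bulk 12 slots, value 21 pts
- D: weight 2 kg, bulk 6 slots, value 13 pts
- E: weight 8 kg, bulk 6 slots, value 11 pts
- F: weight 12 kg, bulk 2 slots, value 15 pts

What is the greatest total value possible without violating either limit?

Feasible sets respecting both limits:
- B+C+D: weight 8, bulk 22, value 65
- B+C: weight 6, bulk 16, value 52
- C+D+E: weight 12, bulk 24, value 45
- B+D: weight 6, bulk 10, value 44
Best: 65 pts.

65 pts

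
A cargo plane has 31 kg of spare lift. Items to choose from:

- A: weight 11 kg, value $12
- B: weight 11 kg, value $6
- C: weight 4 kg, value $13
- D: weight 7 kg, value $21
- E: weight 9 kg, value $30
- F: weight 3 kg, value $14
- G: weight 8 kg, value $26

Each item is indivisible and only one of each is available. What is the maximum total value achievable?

$104

Check high-value combinations within 31 kg:
- C+D+E+F+G: weight 4+7+9+3+8=31, value 13+21+30+14+26=104
- D+E+F+G: weight 7+9+3+8=27, value 21+30+14+26=91
- C+D+E+G: weight 4+7+9+8=28, value 13+21+30+26=90
- C+E+F+G: weight 4+9+3+8=24, value 13+30+14+26=83
- A+E+F+G: weight 11+9+3+8=31, value 12+30+14+26=82
Best: $104.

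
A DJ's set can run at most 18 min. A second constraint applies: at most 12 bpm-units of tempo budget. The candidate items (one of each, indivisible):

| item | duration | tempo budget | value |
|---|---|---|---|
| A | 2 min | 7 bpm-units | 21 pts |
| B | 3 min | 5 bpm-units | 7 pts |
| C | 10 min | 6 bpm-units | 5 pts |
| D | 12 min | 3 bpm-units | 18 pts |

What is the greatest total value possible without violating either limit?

Feasible sets respecting both limits:
- A+D: duration 14, tempo budget 10, value 39
- A+B: duration 5, tempo budget 12, value 28
- B+D: duration 15, tempo budget 8, value 25
Best: 39 pts.

39 pts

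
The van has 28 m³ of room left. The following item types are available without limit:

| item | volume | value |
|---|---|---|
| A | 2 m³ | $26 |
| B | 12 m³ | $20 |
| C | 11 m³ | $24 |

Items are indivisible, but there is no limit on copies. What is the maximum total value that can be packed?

Best value-per-unit is A at 26/2, and filling with it alone uses volume 14×2=28. No mix of the others beats 14×26 = 364.

$364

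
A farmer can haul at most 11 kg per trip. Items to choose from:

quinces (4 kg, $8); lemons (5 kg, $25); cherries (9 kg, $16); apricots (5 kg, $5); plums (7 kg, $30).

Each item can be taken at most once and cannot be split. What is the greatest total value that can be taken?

$38

Check high-value combinations within 11 kg:
- quinces+plums: weight 4+7=11, value 8+30=38
- quinces+lemons: weight 4+5=9, value 8+25=33
- plums: weight 7, value 30
- lemons+apricots: weight 5+5=10, value 25+5=30
Best: $38.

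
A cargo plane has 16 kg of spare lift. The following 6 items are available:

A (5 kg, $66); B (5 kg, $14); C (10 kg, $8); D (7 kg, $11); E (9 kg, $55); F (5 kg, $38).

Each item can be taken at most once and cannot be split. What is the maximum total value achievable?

Check high-value combinations within 16 kg:
- A+E: weight 5+9=14, value 66+55=121
- A+B+F: weight 5+5+5=15, value 66+14+38=118
- A+F: weight 5+5=10, value 66+38=104
Best: $121.

$121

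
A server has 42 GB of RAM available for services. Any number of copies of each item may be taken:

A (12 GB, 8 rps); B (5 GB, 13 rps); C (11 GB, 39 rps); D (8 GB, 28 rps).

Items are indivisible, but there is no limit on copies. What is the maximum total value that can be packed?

Best value-per-unit is C at 39/11; filling with it alone gives 3×39 = 117.
Optimal mix: 3×C + 1×D → memory 41, value 145.

145 rps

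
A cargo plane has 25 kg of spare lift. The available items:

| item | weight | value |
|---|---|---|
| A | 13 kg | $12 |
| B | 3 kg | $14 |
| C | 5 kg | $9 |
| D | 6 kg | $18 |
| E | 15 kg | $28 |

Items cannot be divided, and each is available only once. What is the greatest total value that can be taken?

Check high-value combinations within 25 kg:
- B+D+E: weight 3+6+15=24, value 14+18+28=60
- B+C+E: weight 3+5+15=23, value 14+9+28=51
- D+E: weight 6+15=21, value 18+28=46
- A+B+D: weight 13+3+6=22, value 12+14+18=44
- B+E: weight 3+15=18, value 14+28=42
Best: $60.

$60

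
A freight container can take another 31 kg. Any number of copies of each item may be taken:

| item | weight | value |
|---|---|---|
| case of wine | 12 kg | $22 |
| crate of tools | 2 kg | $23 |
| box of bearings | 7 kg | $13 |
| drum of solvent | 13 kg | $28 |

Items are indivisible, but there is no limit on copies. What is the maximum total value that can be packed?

$345

Best value-per-unit is crate of tools at 23/2, and filling with it alone uses weight 15×2=30. No mix of the others beats 15×23 = 345.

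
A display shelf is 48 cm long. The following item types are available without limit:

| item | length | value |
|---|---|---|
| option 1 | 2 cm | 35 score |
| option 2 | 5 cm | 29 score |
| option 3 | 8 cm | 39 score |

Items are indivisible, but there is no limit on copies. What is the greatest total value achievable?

Best value-per-unit is option 1 at 35/2, and filling with it alone uses length 24×2=48. No mix of the others beats 24×35 = 840.

840 score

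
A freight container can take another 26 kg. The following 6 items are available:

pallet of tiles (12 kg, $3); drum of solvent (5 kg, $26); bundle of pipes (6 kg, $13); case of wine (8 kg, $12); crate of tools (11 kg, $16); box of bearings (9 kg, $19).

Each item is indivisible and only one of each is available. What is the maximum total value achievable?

Check high-value combinations within 26 kg:
- drum of solvent+crate of tools+box of bearings: weight 5+11+9=25, value 26+16+19=61
- drum of solvent+bundle of pipes+box of bearings: weight 5+6+9=20, value 26+13+19=58
- drum of solvent+case of wine+box of bearings: weight 5+8+9=22, value 26+12+19=57
- drum of solvent+bundle of pipes+crate of tools: weight 5+6+11=22, value 26+13+16=55
Best: $61.

$61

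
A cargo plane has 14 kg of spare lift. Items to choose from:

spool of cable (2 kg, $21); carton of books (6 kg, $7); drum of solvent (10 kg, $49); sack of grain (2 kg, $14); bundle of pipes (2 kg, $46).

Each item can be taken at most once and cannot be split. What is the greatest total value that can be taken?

Check high-value combinations within 14 kg:
- spool of cable+drum of solvent+bundle of pipes: weight 2+10+2=14, value 21+49+46=116
- drum of solvent+sack of grain+bundle of pipes: weight 10+2+2=14, value 49+14+46=109
- drum of solvent+bundle of pipes: weight 10+2=12, value 49+46=95
Best: $116.

$116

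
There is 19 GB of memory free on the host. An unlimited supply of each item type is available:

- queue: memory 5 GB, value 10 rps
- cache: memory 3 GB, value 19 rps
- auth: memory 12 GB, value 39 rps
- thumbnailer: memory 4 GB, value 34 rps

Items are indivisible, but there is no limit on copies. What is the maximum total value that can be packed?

Best value-per-unit is thumbnailer at 34/4; filling with it alone gives 4×34 = 136.
Optimal mix: 1×cache + 4×thumbnailer → memory 19, value 155.

155 rps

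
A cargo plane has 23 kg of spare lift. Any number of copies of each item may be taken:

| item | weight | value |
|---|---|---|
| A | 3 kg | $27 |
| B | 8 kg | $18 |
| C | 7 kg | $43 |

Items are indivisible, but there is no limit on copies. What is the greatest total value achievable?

Best value-per-unit is A at 27/3, and filling with it alone uses weight 7×3=21. No mix of the others beats 7×27 = 189.

$189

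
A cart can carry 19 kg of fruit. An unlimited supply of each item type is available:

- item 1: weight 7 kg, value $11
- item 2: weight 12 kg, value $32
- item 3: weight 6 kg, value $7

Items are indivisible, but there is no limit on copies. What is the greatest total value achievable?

$43

Best value-per-unit is item 2 at 32/12; filling with it alone gives 1×32 = 32.
Optimal mix: 1×item 1 + 1×item 2 → weight 19, value 43.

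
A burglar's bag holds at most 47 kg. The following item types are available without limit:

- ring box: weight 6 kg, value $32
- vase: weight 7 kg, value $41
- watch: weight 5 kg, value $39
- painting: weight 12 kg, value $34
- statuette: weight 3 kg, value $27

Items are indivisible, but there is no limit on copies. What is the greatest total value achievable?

Best value-per-unit is statuette at 27/3; filling with it alone gives 15×27 = 405.
Optimal mix: 1×watch + 14×statuette → weight 47, value 417.

$417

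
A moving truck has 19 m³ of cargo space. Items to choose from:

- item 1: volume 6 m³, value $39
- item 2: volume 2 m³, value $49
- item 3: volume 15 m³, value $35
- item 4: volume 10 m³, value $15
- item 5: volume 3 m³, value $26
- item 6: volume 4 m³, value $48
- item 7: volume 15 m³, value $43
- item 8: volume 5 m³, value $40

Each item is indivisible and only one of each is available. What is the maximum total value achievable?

Check high-value combinations within 19 m³:
- item 1+item 2+item 6+item 8: volume 6+2+4+5=17, value 39+49+48+40=176
- item 2+item 5+item 6+item 8: volume 2+3+4+5=14, value 49+26+48+40=163
- item 1+item 2+item 5+item 6: volume 6+2+3+4=15, value 39+49+26+48=162
Best: $176.

$176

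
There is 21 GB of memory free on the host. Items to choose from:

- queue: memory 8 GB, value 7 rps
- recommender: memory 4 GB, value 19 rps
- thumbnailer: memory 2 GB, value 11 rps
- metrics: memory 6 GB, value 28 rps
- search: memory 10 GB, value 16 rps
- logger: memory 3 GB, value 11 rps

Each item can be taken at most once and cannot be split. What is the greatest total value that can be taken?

Check high-value combinations within 21 GB:
- recommender+thumbnailer+metrics+logger: memory 4+2+6+3=15, value 19+11+28+11=69
- thumbnailer+metrics+search+logger: memory 2+6+10+3=21, value 11+28+16+11=66
- queue+recommender+thumbnailer+metrics: memory 8+4+2+6=20, value 7+19+11+28=65
Best: 69 rps.

69 rps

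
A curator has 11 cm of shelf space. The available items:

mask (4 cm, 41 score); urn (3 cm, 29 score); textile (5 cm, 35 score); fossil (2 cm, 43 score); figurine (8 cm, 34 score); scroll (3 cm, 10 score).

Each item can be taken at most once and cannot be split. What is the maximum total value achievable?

Check high-value combinations within 11 cm:
- mask+textile+fossil: length 4+5+2=11, value 41+35+43=119
- mask+urn+fossil: length 4+3+2=9, value 41+29+43=113
- urn+textile+fossil: length 3+5+2=10, value 29+35+43=107
- mask+fossil+scroll: length 4+2+3=9, value 41+43+10=94
Best: 119 score.

119 score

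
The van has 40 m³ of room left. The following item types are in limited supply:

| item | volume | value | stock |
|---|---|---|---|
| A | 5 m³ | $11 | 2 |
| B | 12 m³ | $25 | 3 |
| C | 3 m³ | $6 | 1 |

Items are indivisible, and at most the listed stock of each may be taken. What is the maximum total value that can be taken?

Best selections within volume 40 and stock limits:
- 3×B + 1×C: volume 39, value 81
- 2×A + 2×B + 1×C: volume 37, value 78
- 3×B: volume 36, value 75
- 2×A + 2×B: volume 34, value 72
Best: $81.

$81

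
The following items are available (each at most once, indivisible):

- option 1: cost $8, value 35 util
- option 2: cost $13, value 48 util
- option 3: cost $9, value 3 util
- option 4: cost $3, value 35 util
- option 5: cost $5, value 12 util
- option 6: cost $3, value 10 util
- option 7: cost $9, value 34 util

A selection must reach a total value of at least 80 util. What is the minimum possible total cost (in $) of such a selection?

Subsets with value ≥ 80, sorted by total cost:
- option 1+option 4+option 6: cost 14, value 80
- option 2+option 4: cost 16, value 83
Minimum cost: 14 $.

14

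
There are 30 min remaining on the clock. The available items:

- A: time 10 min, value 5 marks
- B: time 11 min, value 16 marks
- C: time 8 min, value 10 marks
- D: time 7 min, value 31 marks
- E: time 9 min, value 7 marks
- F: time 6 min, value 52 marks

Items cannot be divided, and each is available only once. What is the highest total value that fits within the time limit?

Check high-value combinations within 30 min:
- C+D+E+F: time 8+7+9+6=30, value 10+31+7+52=100
- B+D+F: time 11+7+6=24, value 16+31+52=99
- C+D+F: time 8+7+6=21, value 10+31+52=93
- D+E+F: time 7+9+6=22, value 31+7+52=90
Best: 100 marks.

100 marks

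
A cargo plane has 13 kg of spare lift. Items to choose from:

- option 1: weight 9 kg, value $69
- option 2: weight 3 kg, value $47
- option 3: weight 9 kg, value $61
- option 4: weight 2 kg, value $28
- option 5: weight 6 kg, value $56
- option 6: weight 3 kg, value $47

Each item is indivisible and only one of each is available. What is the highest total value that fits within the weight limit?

$150

Check high-value combinations within 13 kg:
- option 2+option 5+option 6: weight 3+6+3=12, value 47+56+47=150
- option 2+option 4+option 5: weight 3+2+6=11, value 47+28+56=131
- option 4+option 5+option 6: weight 2+6+3=11, value 28+56+47=131
Best: $150.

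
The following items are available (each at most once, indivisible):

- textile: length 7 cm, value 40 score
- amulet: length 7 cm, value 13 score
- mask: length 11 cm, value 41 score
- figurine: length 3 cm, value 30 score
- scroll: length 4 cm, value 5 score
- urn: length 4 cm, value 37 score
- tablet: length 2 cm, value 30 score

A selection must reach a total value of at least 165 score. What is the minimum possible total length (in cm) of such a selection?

27

Subsets with value ≥ 165, sorted by total length:
- textile+mask+figurine+urn+tablet: length 27, value 178
- textile+mask+figurine+scroll+urn+tablet: length 31, value 183
- textile+amulet+mask+figurine+urn+tablet: length 34, value 191
Minimum length: 27 cm.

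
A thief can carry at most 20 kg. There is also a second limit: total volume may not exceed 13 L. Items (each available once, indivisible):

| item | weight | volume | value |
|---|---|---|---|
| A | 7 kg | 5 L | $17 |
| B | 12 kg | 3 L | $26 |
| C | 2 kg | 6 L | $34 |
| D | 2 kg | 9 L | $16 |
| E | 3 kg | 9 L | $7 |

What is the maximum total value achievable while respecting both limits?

$60

Feasible sets respecting both limits:
- B+C: weight 14, volume 9, value 60
- A+C: weight 9, volume 11, value 51
- A+B: weight 19, volume 8, value 43
- B+D: weight 14, volume 12, value 42
Best: $60.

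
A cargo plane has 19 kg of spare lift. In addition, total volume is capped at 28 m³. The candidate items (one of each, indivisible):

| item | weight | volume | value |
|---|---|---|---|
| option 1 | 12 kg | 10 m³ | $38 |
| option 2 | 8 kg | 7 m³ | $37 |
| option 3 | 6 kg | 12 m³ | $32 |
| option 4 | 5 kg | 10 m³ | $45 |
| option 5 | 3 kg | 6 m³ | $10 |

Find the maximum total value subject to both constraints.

Feasible sets respecting both limits:
- option 2+option 4+option 5: weight 16, volume 23, value 92
- option 3+option 4+option 5: weight 14, volume 28, value 87
- option 1+option 4: weight 17, volume 20, value 83
Best: $92.

$92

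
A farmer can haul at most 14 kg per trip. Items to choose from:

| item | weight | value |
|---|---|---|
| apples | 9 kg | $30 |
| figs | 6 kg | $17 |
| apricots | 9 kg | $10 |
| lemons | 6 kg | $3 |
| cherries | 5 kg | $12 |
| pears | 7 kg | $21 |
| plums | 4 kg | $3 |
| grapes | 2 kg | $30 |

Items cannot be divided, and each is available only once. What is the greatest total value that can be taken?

Check high-value combinations within 14 kg:
- cherries+pears+grapes: weight 5+7+2=14, value 12+21+30=63
- apples+grapes: weight 9+2=11, value 30+30=60
- figs+cherries+grapes: weight 6+5+2=13, value 17+12+30=59
- pears+plums+grapes: weight 7+4+2=13, value 21+3+30=54
- pears+grapes: weight 7+2=9, value 21+30=51
Best: $63.

$63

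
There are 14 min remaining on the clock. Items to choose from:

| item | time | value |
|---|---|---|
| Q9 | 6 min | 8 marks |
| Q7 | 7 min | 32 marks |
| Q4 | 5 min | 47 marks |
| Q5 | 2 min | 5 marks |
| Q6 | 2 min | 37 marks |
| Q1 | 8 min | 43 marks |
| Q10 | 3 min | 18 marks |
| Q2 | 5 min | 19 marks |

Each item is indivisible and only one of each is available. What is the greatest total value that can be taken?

116 marks

Check high-value combinations within 14 min:
- Q7+Q4+Q6: time 7+5+2=14, value 32+47+37=116
- Q4+Q5+Q6+Q2: time 5+2+2+5=14, value 47+5+37+19=108
- Q4+Q5+Q6+Q10: time 5+2+2+3=12, value 47+5+37+18=107
- Q4+Q6+Q2: time 5+2+5=12, value 47+37+19=103
- Q4+Q6+Q10: time 5+2+3=10, value 47+37+18=102
Best: 116 marks.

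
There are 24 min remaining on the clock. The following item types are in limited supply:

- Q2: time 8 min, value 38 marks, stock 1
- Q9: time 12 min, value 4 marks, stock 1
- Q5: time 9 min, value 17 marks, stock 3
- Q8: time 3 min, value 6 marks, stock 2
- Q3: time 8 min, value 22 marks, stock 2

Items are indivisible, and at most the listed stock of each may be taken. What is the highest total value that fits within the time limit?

82 marks

Top feasible selections:
- 1×Q2 + 2×Q3: time 24, value 82
- 1×Q2 + 2×Q8 + 1×Q3: time 22, value 72
Best: 82 marks.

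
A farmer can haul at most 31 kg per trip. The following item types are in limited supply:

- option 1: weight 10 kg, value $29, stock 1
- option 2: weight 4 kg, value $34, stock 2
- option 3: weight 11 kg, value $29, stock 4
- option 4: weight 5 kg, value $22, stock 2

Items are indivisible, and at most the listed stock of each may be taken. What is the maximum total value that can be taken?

Top feasible selections:
- 1×option 1 + 2×option 2 + 2×option 4: weight 28, value 141
- 2×option 2 + 1×option 3 + 2×option 4: weight 29, value 141
Best: $141.

$141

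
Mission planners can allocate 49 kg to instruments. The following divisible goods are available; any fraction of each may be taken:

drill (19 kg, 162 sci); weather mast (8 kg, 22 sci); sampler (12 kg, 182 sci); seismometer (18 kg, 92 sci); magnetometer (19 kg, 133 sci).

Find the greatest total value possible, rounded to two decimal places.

470.00

Take in order of value per unit:
- sampler (182/12 per unit): all 12 → value 182, running total 182.00
- drill (162/19 per unit): all 19 → value 162, running total 344.00
- magnetometer (133/19 per unit): 18 of 19 → value 18×133/19 = 126.0000, running total 470.00
Total 470.00.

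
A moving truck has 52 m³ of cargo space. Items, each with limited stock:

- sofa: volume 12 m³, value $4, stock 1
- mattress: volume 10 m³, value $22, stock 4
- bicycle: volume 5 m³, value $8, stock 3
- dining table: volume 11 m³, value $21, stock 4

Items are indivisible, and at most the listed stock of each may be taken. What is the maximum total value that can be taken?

$109

Best selections within volume 52 and stock limits:
- 4×mattress + 1×dining table: volume 51, value 109
- 3×mattress + 2×dining table: volume 52, value 108
Best: $109.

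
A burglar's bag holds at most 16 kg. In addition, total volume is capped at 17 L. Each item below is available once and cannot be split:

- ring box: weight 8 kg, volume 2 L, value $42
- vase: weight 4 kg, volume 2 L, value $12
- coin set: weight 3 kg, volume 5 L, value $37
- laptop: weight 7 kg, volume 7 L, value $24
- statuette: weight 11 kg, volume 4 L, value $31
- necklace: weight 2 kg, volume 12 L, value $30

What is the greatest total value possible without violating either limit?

$91

Feasible sets respecting both limits:
- ring box+vase+coin set: weight 15, volume 9, value 91
- ring box+vase+necklace: weight 14, volume 16, value 84
- ring box+coin set: weight 11, volume 7, value 79
- vase+coin set+laptop: weight 14, volume 14, value 73
Best: $91.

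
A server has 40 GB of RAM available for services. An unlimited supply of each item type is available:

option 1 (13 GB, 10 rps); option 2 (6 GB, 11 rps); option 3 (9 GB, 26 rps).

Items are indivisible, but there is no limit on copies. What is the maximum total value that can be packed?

104 rps

Best value-per-unit is option 3 at 26/9, and filling with it alone uses memory 4×9=36. No mix of the others beats 4×26 = 104.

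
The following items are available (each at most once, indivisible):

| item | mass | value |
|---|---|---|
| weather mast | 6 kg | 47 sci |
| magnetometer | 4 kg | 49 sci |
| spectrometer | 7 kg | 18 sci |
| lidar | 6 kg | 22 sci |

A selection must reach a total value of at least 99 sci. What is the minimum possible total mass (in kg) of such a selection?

Subsets with value ≥ 99, sorted by total mass:
- weather mast+magnetometer+lidar: mass 16, value 118
- weather mast+magnetometer+spectrometer: mass 17, value 114
Minimum mass: 16 kg.

16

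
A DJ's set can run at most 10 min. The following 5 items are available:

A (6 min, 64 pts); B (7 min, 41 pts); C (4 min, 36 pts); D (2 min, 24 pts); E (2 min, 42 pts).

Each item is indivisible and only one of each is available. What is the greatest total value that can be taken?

Check high-value combinations within 10 min:
- A+D+E: duration 6+2+2=10, value 64+24+42=130
- A+E: duration 6+2=8, value 64+42=106
- C+D+E: duration 4+2+2=8, value 36+24+42=102
- A+C: duration 6+4=10, value 64+36=100
Best: 130 pts.

130 pts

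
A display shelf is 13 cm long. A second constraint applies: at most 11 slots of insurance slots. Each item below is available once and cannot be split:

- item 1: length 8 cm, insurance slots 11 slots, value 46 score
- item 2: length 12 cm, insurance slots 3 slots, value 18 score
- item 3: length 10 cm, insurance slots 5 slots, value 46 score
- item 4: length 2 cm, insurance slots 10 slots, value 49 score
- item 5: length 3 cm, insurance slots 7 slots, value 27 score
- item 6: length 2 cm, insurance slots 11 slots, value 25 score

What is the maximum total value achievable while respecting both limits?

Feasible sets respecting both limits:
- item 4: length 2, insurance slots 10, value 49
- item 1: length 8, insurance slots 11, value 46
- item 3: length 10, insurance slots 5, value 46
- item 5: length 3, insurance slots 7, value 27
Best: 49 score.

49 score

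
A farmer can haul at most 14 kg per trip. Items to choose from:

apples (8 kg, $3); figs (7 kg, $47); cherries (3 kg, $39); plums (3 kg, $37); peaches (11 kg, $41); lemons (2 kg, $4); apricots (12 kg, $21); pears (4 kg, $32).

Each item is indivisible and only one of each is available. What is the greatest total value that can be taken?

$123

Check high-value combinations within 14 kg:
- figs+cherries+plums: weight 7+3+3=13, value 47+39+37=123
- figs+cherries+pears: weight 7+3+4=14, value 47+39+32=118
- figs+plums+pears: weight 7+3+4=14, value 47+37+32=116
- cherries+plums+lemons+pears: weight 3+3+2+4=12, value 39+37+4+32=112
Best: $123.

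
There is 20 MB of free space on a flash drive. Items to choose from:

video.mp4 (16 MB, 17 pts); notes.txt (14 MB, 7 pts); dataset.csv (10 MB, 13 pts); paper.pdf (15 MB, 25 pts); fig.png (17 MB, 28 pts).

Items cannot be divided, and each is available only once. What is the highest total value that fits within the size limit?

28 pts

Check high-value combinations within 20 MB:
- fig.png: size 17, value 28
- paper.pdf: size 15, value 25
- video.mp4: size 16, value 17
- dataset.csv: size 10, value 13
- notes.txt: size 14, value 7
Best: 28 pts.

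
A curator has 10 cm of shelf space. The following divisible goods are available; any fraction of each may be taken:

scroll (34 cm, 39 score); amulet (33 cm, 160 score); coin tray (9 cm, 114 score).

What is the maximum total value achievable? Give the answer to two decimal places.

118.85

Take in order of value per unit:
- coin tray (114/9 per unit): all 9 → value 114, running total 114.00
- amulet (160/33 per unit): 1 of 33 → value 1×160/33 = 4.8485, running total 118.85
Total 118.85.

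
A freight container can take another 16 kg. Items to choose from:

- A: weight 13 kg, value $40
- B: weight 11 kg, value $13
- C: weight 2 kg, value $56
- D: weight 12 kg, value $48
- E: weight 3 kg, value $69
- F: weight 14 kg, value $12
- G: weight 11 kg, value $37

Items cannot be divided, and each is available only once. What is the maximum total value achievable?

Check high-value combinations within 16 kg:
- C+E+G: weight 2+3+11=16, value 56+69+37=162
- B+C+E: weight 11+2+3=16, value 13+56+69=138
- C+E: weight 2+3=5, value 56+69=125
Best: $162.

$162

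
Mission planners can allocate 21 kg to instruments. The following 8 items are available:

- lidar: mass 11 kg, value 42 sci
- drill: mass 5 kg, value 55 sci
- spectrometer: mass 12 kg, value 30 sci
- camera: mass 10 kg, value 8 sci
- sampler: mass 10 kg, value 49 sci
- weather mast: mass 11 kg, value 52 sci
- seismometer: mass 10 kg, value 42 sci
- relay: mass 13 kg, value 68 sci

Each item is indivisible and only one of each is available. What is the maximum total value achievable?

123 sci

Check high-value combinations within 21 kg:
- drill+relay: mass 5+13=18, value 55+68=123
- drill+weather mast: mass 5+11=16, value 55+52=107
- drill+sampler: mass 5+10=15, value 55+49=104
- sampler+weather mast: mass 10+11=21, value 49+52=101
Best: 123 sci.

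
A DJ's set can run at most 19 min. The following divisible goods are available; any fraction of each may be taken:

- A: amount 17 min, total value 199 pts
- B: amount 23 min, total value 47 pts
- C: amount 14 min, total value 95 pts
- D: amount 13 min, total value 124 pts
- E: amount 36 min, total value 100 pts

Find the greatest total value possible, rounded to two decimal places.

Take in order of value per unit:
- A (199/17 per unit): all 17 → value 199, running total 199.00
- D (124/13 per unit): 2 of 13 → value 2×124/13 = 19.0769, running total 218.08
Total 218.08.

218.08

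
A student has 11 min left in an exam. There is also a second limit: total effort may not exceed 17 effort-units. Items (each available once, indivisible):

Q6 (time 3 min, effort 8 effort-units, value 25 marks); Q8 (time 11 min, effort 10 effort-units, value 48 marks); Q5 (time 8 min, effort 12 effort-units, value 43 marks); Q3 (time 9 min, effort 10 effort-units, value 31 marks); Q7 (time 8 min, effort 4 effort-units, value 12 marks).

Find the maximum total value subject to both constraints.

48 marks

Feasible sets respecting both limits:
- Q8: time 11, effort 10, value 48
- Q5: time 8, effort 12, value 43
- Q6+Q7: time 11, effort 12, value 37
Best: 48 marks.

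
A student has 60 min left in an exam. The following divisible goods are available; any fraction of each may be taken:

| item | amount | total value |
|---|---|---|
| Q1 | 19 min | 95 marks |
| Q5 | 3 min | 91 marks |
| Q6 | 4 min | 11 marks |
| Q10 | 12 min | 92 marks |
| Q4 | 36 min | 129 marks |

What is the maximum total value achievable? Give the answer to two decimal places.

Take in order of value per unit:
- Q5 (91/3 per unit): all 3 → value 91, running total 91.00
- Q10 (92/12 per unit): all 12 → value 92, running total 183.00
- Q1 (95/19 per unit): all 19 → value 95, running total 278.00
- Q4 (129/36 per unit): 26 of 36 → value 26×129/36 = 93.1667, running total 371.17
Total 371.17.

371.17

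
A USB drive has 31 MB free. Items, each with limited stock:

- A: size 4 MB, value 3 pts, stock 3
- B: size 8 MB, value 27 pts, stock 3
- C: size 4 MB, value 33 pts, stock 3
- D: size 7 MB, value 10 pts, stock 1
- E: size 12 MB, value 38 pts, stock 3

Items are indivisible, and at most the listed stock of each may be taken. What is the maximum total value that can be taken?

153 pts

Best selections within size 31 and stock limits:
- 2×B + 3×C: size 28, value 153
- 3×C + 1×D + 1×E: size 31, value 147
Best: 153 pts.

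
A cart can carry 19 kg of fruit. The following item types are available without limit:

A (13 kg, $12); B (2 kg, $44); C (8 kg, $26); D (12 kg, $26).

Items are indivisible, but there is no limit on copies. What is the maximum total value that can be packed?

Best value-per-unit is B at 44/2, and filling with it alone uses weight 9×2=18. No mix of the others beats 9×44 = 396.

$396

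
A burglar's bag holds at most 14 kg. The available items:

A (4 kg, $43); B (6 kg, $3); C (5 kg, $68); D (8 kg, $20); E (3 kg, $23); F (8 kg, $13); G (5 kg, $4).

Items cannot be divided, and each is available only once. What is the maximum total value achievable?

Check high-value combinations within 14 kg:
- A+C+E: weight 4+5+3=12, value 43+68+23=134
- A+C+G: weight 4+5+5=14, value 43+68+4=115
- A+C: weight 4+5=9, value 43+68=111
- C+E+G: weight 5+3+5=13, value 68+23+4=95
- B+C+E: weight 6+5+3=14, value 3+68+23=94
Best: $134.

$134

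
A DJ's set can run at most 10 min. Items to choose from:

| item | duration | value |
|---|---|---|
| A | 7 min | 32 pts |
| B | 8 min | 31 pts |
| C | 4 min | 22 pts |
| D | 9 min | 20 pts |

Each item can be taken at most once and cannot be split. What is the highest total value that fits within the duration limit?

32 pts

Check high-value combinations within 10 min:
- A: duration 7, value 32
- B: duration 8, value 31
- C: duration 4, value 22
- D: duration 9, value 20
Best: 32 pts.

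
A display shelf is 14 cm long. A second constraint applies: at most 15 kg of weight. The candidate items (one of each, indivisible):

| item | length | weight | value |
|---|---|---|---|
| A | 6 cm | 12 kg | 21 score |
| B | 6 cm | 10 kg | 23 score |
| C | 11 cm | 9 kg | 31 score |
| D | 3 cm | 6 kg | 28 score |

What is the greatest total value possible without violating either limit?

59 score

Feasible sets respecting both limits:
- C+D: length 14, weight 15, value 59
- C: length 11, weight 9, value 31
- D: length 3, weight 6, value 28
Best: 59 score.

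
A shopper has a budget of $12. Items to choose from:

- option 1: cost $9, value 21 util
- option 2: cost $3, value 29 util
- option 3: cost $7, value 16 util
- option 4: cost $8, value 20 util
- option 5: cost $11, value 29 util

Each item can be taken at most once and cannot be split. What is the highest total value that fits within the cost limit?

50 util

This is a 0/1 knapsack; check combinations near the capacity.
- option 1+option 2: cost 9+3=12, value 21+29=50
- option 2+option 4: cost 3+8=11, value 29+20=49
- option 2+option 3: cost 3+7=10, value 29+16=45
- option 2: cost 3, value 29
- option 5: cost 11, value 29
Best: 50 util.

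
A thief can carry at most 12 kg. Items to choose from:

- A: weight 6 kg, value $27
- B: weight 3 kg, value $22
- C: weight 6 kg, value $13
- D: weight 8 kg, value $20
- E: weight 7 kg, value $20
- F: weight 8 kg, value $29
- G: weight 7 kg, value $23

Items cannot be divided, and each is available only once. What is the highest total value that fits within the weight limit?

This is a 0/1 knapsack; check combinations near the capacity.
- B+F: weight 3+8=11, value 22+29=51
- A+B: weight 6+3=9, value 27+22=49
- B+G: weight 3+7=10, value 22+23=45
- B+E: weight 3+7=10, value 22+20=42
Best: $51.

$51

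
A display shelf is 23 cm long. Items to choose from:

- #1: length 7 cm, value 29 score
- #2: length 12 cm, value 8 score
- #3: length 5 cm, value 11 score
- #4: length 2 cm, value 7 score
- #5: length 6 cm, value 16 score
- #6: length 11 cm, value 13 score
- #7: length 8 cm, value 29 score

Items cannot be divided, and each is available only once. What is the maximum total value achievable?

81 score

This is a 0/1 knapsack; check combinations near the capacity.
- #1+#4+#5+#7: length 7+2+6+8=23, value 29+7+16+29=81
- #1+#3+#4+#7: length 7+5+2+8=22, value 29+11+7+29=76
- #1+#5+#7: length 7+6+8=21, value 29+16+29=74
- #1+#3+#7: length 7+5+8=20, value 29+11+29=69
Best: 81 score.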